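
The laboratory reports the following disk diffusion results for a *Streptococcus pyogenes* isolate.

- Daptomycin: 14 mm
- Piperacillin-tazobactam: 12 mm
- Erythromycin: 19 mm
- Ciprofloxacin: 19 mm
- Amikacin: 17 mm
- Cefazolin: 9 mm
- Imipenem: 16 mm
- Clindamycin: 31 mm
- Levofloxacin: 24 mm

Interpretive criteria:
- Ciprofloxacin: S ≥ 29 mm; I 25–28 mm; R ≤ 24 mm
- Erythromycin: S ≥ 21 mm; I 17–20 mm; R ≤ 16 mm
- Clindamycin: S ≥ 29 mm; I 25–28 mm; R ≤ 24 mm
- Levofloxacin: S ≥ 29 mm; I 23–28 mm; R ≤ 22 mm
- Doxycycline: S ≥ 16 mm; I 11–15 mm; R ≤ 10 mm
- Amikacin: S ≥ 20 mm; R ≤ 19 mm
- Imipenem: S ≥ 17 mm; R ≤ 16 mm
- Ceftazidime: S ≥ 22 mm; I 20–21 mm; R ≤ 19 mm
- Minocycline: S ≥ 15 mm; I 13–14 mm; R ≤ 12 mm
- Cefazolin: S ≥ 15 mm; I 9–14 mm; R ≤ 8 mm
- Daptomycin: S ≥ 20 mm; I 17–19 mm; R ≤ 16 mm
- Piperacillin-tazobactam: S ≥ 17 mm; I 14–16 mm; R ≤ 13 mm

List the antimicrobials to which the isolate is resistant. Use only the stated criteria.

daptomycin, piperacillin-tazobactam, ciprofloxacin, amikacin, imipenem

Daptomycin 14 mm: ≤ 16 mm ⇒ R
Piperacillin-tazobactam: 12 mm is ≤ 13 mm — R
Erythromycin (19 mm) in 17–20 mm ⇒ intermediate
Ciprofloxacin: 19 mm is ≤ 24 mm → Resistant
Amikacin 17 mm: ≤ 19 mm → Resistant
Cefazolin: 9 mm is in 9–14 mm ⇒ Intermediate
Imipenem: 16 mm is ≤ 16 mm — Resistant
Clindamycin (31 mm) ≥ 29 mm — Susceptible
Levofloxacin 24 mm: in 23–28 mm → intermediate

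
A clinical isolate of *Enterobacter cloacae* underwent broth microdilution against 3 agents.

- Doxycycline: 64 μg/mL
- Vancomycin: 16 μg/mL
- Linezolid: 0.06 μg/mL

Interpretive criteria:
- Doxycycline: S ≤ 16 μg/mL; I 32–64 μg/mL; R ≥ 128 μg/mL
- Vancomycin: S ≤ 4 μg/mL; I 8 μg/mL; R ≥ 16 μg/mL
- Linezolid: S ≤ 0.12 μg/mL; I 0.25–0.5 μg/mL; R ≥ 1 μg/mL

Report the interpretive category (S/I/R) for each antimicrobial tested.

I, R, S

Doxycycline 64 μg/mL: in 32–64 μg/mL → I
Vancomycin 16 μg/mL: ≥ 16 μg/mL — R
Linezolid 0.06 μg/mL: ≤ 0.12 μg/mL → Susceptible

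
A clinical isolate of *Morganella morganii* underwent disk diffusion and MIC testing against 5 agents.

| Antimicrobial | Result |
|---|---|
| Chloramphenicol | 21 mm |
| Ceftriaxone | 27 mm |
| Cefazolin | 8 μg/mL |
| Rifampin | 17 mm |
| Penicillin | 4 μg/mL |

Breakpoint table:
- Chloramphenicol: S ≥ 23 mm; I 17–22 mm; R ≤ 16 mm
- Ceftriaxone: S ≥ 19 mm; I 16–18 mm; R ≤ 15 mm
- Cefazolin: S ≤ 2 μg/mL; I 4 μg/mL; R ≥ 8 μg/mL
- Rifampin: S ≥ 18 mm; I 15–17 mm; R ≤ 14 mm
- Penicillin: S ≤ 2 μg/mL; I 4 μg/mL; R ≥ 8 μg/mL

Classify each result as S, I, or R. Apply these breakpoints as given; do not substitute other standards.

Chloramphenicol 21 mm: in 17–22 mm → Intermediate
Ceftriaxone (27 mm) ≥ 19 mm ⇒ S
Cefazolin: 8 μg/mL is ≥ 8 μg/mL ⇒ resistant
Rifampin 17 mm: in 15–17 mm → intermediate
Penicillin (4 μg/mL) = 4 μg/mL → Intermediate

I, S, R, I, I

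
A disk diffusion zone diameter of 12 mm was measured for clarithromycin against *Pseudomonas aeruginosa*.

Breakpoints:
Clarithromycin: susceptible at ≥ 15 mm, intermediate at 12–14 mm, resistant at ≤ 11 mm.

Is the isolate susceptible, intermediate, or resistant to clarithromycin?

I

Clarithromycin: 12 mm is in 12–14 mm — Intermediate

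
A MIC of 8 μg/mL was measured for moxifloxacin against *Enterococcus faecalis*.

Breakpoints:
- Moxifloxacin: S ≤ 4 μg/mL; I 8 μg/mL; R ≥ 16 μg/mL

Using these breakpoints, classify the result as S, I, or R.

I

Moxifloxacin 8 μg/mL: = 8 μg/mL ⇒ intermediate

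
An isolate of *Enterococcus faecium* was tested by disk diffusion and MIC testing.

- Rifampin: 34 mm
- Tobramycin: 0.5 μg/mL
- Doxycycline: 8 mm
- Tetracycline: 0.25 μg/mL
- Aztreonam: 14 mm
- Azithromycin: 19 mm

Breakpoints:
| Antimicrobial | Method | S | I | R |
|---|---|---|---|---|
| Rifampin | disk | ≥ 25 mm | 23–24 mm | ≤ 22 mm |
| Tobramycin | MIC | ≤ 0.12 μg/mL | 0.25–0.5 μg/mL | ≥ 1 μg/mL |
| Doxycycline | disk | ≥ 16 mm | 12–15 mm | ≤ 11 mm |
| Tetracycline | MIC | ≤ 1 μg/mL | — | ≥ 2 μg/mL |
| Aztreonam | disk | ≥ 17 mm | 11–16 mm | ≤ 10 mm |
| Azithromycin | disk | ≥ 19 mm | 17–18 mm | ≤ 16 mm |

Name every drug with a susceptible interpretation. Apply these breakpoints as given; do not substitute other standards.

Rifampin: 34 mm is ≥ 25 mm → S
Tobramycin 0.5 μg/mL: in 0.25–0.5 μg/mL — intermediate
Doxycycline 8 mm: ≤ 11 mm ⇒ R
Tetracycline (0.25 μg/mL) ≤ 1 μg/mL → susceptible
Aztreonam 14 mm: in 11–16 mm — Intermediate
Azithromycin: 19 mm is ≥ 19 mm ⇒ Susceptible

rifampin, tetracycline, azithromycin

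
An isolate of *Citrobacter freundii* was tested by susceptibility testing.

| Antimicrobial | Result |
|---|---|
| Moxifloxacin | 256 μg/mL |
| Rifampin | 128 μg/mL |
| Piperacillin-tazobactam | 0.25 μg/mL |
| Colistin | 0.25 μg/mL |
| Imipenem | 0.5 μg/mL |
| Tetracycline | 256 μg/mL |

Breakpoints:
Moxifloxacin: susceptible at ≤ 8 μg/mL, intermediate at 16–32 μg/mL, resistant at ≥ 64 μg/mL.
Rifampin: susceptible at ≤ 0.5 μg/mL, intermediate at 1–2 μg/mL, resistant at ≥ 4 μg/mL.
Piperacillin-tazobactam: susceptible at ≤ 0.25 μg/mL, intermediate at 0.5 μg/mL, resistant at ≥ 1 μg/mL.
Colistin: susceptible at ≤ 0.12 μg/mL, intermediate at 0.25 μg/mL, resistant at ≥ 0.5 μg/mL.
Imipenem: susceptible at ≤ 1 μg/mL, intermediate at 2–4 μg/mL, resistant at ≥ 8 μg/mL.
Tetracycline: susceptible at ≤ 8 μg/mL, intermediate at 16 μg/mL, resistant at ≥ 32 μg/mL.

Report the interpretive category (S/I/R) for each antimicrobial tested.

R, R, S, I, S, R

Moxifloxacin 256 μg/mL: ≥ 64 μg/mL ⇒ resistant
Rifampin 128 μg/mL: ≥ 4 μg/mL ⇒ R
Piperacillin-tazobactam 0.25 μg/mL: ≤ 0.25 μg/mL ⇒ Susceptible
Colistin 0.25 μg/mL: = 0.25 μg/mL — intermediate
Imipenem: 0.5 μg/mL is ≤ 1 μg/mL → susceptible
Tetracycline 256 μg/mL: ≥ 32 μg/mL — Resistant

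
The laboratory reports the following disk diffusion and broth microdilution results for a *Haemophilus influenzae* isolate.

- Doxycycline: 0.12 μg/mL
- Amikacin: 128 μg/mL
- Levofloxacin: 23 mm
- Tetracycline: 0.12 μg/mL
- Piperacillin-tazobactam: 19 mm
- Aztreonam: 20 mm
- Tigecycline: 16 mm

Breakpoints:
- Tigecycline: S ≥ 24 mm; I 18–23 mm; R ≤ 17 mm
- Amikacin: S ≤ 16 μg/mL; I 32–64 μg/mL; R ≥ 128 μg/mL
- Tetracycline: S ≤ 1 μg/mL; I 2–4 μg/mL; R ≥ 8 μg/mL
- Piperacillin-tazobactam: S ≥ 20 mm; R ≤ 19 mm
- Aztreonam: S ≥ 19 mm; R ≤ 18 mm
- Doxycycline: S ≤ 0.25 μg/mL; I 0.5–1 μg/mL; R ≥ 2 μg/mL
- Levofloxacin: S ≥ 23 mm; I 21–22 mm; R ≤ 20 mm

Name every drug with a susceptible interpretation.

doxycycline, levofloxacin, tetracycline, aztreonam

Doxycycline: 0.12 μg/mL is ≤ 0.25 μg/mL — Susceptible
Amikacin (128 μg/mL) ≥ 128 μg/mL → resistant
Levofloxacin: 23 mm is ≥ 23 mm → S
Tetracycline: 0.12 μg/mL is ≤ 1 μg/mL → susceptible
Piperacillin-tazobactam (19 mm) ≤ 19 mm ⇒ Resistant
Aztreonam (20 mm) ≥ 19 mm ⇒ susceptible
Tigecycline: 16 mm is ≤ 17 mm — resistant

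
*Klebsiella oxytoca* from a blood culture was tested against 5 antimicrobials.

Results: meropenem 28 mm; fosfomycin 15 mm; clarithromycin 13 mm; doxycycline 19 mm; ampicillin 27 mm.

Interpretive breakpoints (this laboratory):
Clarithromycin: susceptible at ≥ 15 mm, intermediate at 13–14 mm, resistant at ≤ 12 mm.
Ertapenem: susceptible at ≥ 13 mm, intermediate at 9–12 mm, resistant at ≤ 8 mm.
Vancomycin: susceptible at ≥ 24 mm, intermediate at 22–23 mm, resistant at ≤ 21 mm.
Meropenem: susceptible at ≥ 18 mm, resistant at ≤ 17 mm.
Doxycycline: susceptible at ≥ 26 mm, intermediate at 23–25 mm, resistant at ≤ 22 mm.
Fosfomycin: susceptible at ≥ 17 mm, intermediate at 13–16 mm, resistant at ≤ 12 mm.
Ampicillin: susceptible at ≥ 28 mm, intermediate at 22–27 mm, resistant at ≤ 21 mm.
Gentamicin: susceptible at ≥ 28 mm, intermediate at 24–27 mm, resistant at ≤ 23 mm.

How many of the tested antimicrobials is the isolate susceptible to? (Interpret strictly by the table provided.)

1

Meropenem (28 mm) ≥ 18 mm → S
Fosfomycin: 15 mm is in 13–16 mm — I
Clarithromycin (13 mm) in 13–14 mm — intermediate
Doxycycline: 19 mm is ≤ 22 mm ⇒ resistant
Ampicillin: 27 mm is in 22–27 mm — I
Susceptible: 1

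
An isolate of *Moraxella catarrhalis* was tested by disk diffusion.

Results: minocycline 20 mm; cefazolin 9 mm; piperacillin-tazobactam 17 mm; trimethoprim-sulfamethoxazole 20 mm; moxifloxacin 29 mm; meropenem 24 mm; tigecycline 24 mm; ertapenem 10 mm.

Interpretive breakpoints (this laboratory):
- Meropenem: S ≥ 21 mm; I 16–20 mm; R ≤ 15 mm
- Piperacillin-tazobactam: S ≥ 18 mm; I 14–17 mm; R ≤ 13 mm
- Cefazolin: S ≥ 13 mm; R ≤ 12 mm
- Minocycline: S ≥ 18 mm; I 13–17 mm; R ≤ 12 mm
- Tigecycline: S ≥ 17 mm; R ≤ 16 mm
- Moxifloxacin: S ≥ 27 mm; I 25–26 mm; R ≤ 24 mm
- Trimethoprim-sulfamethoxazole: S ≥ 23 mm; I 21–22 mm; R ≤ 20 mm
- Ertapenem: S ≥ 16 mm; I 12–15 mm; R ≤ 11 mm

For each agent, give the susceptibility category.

S, R, I, R, S, S, S, R

Minocycline: 20 mm is ≥ 18 mm — Susceptible
Cefazolin (9 mm) ≤ 12 mm → Resistant
Piperacillin-tazobactam: 17 mm is in 14–17 mm → I
Trimethoprim-sulfamethoxazole 20 mm: ≤ 20 mm — resistant
Moxifloxacin: 29 mm is ≥ 27 mm — susceptible
Meropenem: 24 mm is ≥ 21 mm ⇒ susceptible
Tigecycline: 24 mm is ≥ 17 mm ⇒ Susceptible
Ertapenem 10 mm: ≤ 11 mm ⇒ resistant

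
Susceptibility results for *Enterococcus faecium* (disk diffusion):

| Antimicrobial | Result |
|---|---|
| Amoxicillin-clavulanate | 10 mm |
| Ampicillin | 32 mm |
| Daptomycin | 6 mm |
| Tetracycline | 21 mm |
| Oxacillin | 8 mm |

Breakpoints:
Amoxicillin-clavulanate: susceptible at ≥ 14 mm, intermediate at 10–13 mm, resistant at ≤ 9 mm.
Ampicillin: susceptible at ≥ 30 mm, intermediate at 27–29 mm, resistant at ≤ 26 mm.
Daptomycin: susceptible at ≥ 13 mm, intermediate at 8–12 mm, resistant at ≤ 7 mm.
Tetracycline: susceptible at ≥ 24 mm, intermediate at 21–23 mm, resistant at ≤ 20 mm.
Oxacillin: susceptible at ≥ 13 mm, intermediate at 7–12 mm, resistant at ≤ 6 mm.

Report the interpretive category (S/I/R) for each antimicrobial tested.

I, S, R, I, I

Amoxicillin-clavulanate: 10 mm is in 10–13 mm → I
Ampicillin 32 mm: ≥ 30 mm → S
Daptomycin: 6 mm is ≤ 7 mm → Resistant
Tetracycline 21 mm: in 21–23 mm ⇒ Intermediate
Oxacillin: 8 mm is in 7–12 mm → Intermediate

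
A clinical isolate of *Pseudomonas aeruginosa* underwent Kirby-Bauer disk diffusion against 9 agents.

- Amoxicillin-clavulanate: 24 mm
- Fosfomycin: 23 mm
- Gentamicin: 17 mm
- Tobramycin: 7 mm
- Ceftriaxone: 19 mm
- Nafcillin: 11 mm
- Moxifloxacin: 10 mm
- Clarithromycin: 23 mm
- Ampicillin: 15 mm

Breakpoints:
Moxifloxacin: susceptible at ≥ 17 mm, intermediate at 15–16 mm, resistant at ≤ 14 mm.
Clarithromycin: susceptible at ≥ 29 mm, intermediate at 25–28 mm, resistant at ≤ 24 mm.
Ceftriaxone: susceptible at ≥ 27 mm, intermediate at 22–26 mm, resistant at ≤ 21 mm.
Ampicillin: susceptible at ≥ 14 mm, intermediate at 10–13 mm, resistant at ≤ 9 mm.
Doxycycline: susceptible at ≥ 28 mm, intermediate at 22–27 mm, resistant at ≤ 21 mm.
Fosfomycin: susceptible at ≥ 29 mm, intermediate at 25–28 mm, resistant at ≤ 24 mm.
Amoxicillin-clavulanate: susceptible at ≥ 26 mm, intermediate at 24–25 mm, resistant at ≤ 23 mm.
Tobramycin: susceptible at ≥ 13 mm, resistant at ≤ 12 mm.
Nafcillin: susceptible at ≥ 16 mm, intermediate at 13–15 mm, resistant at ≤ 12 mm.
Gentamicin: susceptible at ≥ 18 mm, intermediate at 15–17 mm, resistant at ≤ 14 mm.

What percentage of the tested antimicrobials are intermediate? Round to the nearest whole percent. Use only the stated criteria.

Amoxicillin-clavulanate: 24 mm is in 24–25 mm ⇒ Intermediate
Fosfomycin: 23 mm is ≤ 24 mm ⇒ R
Gentamicin (17 mm) in 15–17 mm → Intermediate
Tobramycin 7 mm: ≤ 12 mm — Resistant
Ceftriaxone: 19 mm is ≤ 21 mm ⇒ Resistant
Nafcillin (11 mm) ≤ 12 mm → R
Moxifloxacin: 10 mm is ≤ 14 mm ⇒ Resistant
Clarithromycin: 23 mm is ≤ 24 mm → R
Ampicillin (15 mm) ≥ 14 mm → Susceptible
Intermediate: 2/9

22%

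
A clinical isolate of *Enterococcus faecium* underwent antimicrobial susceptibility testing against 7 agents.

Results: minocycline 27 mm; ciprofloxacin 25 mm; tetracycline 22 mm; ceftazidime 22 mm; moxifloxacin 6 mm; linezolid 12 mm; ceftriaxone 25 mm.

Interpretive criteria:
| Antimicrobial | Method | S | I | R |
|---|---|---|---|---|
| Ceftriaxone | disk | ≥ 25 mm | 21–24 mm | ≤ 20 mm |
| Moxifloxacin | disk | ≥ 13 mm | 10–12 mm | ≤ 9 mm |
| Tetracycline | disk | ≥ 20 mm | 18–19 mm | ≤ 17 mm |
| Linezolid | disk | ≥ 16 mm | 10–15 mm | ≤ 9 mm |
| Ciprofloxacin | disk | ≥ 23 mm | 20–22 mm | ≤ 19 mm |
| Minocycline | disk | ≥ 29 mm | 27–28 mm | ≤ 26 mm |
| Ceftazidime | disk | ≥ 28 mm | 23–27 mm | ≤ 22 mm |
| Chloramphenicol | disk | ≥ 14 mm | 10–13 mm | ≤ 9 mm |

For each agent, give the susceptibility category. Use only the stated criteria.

Minocycline 27 mm: in 27–28 mm — Intermediate
Ciprofloxacin (25 mm) ≥ 23 mm ⇒ Susceptible
Tetracycline: 22 mm is ≥ 20 mm — Susceptible
Ceftazidime (22 mm) ≤ 22 mm — Resistant
Moxifloxacin 6 mm: ≤ 9 mm → R
Linezolid (12 mm) in 10–15 mm — Intermediate
Ceftriaxone (25 mm) ≥ 25 mm ⇒ S

I, S, S, R, R, I, S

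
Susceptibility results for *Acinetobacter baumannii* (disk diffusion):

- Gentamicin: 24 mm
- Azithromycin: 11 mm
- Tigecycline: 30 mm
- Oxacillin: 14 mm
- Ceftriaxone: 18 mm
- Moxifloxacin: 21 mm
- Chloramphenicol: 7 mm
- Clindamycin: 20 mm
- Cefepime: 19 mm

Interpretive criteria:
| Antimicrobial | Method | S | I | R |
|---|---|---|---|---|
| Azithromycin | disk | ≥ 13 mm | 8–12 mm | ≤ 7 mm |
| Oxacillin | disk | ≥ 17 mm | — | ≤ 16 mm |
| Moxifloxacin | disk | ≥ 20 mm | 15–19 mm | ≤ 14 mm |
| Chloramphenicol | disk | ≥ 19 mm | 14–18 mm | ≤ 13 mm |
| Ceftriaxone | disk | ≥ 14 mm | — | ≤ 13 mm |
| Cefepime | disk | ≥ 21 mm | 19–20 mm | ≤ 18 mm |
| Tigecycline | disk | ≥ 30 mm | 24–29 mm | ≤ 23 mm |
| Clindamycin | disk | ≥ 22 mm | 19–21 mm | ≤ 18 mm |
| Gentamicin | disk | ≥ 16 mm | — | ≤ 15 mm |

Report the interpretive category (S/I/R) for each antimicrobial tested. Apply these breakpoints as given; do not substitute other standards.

Gentamicin (24 mm) ≥ 16 mm — susceptible
Azithromycin (11 mm) in 8–12 mm ⇒ I
Tigecycline (30 mm) ≥ 30 mm ⇒ susceptible
Oxacillin 14 mm: ≤ 16 mm → R
Ceftriaxone (18 mm) ≥ 14 mm — Susceptible
Moxifloxacin: 21 mm is ≥ 20 mm ⇒ susceptible
Chloramphenicol 7 mm: ≤ 13 mm ⇒ Resistant
Clindamycin 20 mm: in 19–21 mm → Intermediate
Cefepime: 19 mm is in 19–20 mm → intermediate

S, I, S, R, S, S, R, I, I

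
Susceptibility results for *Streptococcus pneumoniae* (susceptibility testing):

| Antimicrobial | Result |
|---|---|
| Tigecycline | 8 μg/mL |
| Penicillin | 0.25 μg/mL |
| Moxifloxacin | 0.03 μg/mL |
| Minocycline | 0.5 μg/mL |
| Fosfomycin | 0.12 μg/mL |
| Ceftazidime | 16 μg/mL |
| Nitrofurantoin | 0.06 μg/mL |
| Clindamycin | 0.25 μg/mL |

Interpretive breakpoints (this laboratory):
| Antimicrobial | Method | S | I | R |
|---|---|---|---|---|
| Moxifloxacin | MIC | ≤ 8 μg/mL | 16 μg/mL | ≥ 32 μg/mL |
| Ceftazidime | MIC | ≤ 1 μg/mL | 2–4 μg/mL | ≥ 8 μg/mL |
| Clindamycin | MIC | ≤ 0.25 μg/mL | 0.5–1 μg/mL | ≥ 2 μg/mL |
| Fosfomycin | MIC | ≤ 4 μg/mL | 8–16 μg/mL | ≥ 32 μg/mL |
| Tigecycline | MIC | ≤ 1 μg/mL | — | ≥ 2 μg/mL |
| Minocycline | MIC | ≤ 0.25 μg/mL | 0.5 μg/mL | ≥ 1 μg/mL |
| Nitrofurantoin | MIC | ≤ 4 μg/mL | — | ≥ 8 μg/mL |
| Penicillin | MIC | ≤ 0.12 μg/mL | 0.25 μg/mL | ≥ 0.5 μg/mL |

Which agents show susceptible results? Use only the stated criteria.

moxifloxacin, fosfomycin, nitrofurantoin, clindamycin

Tigecycline: 8 μg/mL is ≥ 2 μg/mL — Resistant
Penicillin (0.25 μg/mL) = 0.25 μg/mL → I
Moxifloxacin: 0.03 μg/mL is ≤ 8 μg/mL → susceptible
Minocycline 0.5 μg/mL: = 0.5 μg/mL → intermediate
Fosfomycin 0.12 μg/mL: ≤ 4 μg/mL — susceptible
Ceftazidime: 16 μg/mL is ≥ 8 μg/mL → resistant
Nitrofurantoin: 0.06 μg/mL is ≤ 4 μg/mL ⇒ susceptible
Clindamycin 0.25 μg/mL: ≤ 0.25 μg/mL ⇒ susceptible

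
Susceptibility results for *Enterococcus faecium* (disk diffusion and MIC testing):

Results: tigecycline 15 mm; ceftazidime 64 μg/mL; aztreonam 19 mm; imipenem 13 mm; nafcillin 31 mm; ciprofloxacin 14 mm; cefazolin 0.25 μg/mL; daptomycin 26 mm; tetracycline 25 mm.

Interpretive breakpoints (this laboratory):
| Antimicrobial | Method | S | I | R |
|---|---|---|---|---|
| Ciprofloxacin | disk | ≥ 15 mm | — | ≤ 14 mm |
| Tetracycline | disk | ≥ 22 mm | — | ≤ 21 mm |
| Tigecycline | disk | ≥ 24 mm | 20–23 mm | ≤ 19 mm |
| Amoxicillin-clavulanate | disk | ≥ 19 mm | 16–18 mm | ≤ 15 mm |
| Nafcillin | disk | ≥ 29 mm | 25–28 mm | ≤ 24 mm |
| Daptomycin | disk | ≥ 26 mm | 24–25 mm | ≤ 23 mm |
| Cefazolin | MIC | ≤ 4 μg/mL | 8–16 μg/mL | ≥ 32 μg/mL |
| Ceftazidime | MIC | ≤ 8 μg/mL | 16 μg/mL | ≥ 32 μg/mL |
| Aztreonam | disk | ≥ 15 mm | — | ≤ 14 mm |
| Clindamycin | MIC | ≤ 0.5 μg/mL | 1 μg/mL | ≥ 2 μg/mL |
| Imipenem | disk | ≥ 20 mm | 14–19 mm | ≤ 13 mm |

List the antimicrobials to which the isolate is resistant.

tigecycline, ceftazidime, imipenem, ciprofloxacin

Tigecycline (15 mm) ≤ 19 mm → R
Ceftazidime 64 μg/mL: ≥ 32 μg/mL ⇒ R
Aztreonam (19 mm) ≥ 15 mm → S
Imipenem 13 mm: ≤ 13 mm → R
Nafcillin (31 mm) ≥ 29 mm → Susceptible
Ciprofloxacin: 14 mm is ≤ 14 mm → resistant
Cefazolin 0.25 μg/mL: ≤ 4 μg/mL ⇒ Susceptible
Daptomycin 26 mm: ≥ 26 mm — S
Tetracycline 25 mm: ≥ 22 mm → susceptible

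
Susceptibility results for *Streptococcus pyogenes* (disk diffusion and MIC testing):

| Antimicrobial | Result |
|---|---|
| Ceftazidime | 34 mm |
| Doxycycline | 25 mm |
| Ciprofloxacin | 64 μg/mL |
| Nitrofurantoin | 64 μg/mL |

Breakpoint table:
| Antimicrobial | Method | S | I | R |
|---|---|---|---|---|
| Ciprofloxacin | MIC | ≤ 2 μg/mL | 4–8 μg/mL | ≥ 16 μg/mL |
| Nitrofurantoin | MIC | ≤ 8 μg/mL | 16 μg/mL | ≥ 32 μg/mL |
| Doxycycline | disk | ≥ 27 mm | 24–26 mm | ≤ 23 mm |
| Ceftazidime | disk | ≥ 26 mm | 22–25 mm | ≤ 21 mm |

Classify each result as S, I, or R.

Ceftazidime 34 mm: ≥ 26 mm ⇒ susceptible
Doxycycline: 25 mm is in 24–26 mm — intermediate
Ciprofloxacin 64 μg/mL: ≥ 16 μg/mL ⇒ resistant
Nitrofurantoin (64 μg/mL) ≥ 32 μg/mL ⇒ resistant

S, I, R, R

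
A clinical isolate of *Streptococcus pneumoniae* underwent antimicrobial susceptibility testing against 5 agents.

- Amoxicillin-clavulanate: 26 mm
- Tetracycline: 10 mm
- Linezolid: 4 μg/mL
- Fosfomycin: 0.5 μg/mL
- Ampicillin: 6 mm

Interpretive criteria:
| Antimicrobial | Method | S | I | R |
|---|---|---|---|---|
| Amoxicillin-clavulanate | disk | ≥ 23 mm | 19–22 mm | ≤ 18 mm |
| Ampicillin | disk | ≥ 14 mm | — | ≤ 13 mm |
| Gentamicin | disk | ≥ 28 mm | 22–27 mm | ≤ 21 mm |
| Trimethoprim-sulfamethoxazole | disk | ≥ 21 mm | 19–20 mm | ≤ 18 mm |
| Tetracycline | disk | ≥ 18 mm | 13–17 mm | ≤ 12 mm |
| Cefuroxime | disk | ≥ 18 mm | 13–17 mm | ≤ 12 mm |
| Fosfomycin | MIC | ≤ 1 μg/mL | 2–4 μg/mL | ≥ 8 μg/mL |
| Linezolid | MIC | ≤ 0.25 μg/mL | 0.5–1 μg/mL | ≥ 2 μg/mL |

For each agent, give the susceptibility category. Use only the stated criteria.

Amoxicillin-clavulanate 26 mm: ≥ 23 mm → S
Tetracycline 10 mm: ≤ 12 mm → R
Linezolid (4 μg/mL) ≥ 2 μg/mL ⇒ Resistant
Fosfomycin 0.5 μg/mL: ≤ 1 μg/mL ⇒ S
Ampicillin (6 mm) ≤ 13 mm — Resistant

S, R, R, S, R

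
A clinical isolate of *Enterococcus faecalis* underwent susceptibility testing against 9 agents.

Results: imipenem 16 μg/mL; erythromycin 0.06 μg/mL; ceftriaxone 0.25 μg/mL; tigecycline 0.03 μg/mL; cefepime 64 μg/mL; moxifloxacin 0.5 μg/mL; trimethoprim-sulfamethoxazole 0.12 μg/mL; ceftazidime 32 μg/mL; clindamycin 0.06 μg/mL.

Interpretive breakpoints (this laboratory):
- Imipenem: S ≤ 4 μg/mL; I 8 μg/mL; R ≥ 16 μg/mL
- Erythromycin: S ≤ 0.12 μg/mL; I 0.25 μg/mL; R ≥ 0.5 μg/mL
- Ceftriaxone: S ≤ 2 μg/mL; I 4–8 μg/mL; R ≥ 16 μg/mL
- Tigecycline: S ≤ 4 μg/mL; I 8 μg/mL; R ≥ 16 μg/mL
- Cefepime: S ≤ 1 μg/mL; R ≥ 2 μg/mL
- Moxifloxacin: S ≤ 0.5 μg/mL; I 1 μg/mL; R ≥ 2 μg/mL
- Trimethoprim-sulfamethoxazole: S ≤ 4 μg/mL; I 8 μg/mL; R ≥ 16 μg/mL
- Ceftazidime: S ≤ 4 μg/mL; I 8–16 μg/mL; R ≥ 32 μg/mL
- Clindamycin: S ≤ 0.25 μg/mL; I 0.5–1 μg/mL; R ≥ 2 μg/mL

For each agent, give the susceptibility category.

R, S, S, S, R, S, S, R, S

Imipenem 16 μg/mL: ≥ 16 μg/mL — R
Erythromycin: 0.06 μg/mL is ≤ 0.12 μg/mL — Susceptible
Ceftriaxone 0.25 μg/mL: ≤ 2 μg/mL → susceptible
Tigecycline 0.03 μg/mL: ≤ 4 μg/mL → Susceptible
Cefepime 64 μg/mL: ≥ 2 μg/mL ⇒ Resistant
Moxifloxacin 0.5 μg/mL: ≤ 0.5 μg/mL ⇒ Susceptible
Trimethoprim-sulfamethoxazole (0.12 μg/mL) ≤ 4 μg/mL → Susceptible
Ceftazidime: 32 μg/mL is ≥ 32 μg/mL → R
Clindamycin (0.06 μg/mL) ≤ 0.25 μg/mL ⇒ Susceptible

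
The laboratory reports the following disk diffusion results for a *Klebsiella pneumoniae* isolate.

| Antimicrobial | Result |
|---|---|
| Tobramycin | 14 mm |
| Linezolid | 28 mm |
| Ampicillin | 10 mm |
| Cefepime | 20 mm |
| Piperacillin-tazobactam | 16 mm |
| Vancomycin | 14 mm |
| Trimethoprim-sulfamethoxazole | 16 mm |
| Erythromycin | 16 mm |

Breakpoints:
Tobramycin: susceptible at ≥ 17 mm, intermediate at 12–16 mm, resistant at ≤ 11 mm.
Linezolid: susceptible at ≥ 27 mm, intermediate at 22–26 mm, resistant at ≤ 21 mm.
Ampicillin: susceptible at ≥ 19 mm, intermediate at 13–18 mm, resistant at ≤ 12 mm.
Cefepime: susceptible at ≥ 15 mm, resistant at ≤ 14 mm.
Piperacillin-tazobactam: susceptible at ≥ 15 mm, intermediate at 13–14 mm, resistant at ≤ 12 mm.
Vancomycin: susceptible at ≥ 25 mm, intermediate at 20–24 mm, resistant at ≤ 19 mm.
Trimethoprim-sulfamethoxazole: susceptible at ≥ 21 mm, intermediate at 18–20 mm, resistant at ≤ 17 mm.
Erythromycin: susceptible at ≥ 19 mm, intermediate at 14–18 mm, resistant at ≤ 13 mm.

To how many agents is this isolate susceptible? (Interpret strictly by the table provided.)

Tobramycin (14 mm) in 12–16 mm — intermediate
Linezolid (28 mm) ≥ 27 mm — Susceptible
Ampicillin 10 mm: ≤ 12 mm ⇒ R
Cefepime (20 mm) ≥ 15 mm — susceptible
Piperacillin-tazobactam: 16 mm is ≥ 15 mm ⇒ susceptible
Vancomycin (14 mm) ≤ 19 mm ⇒ Resistant
Trimethoprim-sulfamethoxazole (16 mm) ≤ 17 mm ⇒ resistant
Erythromycin 16 mm: in 14–18 mm — I
Susceptible: 3

3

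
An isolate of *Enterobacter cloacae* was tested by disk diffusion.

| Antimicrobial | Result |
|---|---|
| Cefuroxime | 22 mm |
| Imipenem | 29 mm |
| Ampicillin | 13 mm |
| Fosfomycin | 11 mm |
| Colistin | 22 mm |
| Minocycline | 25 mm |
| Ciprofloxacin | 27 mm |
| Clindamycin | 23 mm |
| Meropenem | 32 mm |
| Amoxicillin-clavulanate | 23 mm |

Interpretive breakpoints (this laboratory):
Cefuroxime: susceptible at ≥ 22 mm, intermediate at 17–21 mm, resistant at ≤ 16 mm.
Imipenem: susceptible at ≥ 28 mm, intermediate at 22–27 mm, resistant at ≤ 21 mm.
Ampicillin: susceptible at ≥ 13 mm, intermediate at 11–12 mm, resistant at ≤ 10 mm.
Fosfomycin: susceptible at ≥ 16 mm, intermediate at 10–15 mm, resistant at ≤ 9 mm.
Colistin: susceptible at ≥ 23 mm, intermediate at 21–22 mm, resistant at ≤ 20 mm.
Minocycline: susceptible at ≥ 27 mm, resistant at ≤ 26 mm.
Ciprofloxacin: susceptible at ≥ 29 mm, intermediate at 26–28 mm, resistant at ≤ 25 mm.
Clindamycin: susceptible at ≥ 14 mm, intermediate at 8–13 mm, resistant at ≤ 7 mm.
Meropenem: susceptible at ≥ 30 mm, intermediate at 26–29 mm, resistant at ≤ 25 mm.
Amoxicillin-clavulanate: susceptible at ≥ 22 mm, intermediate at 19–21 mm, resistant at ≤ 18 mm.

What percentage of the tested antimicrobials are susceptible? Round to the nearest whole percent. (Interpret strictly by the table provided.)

60%

Cefuroxime 22 mm: ≥ 22 mm → susceptible
Imipenem: 29 mm is ≥ 28 mm → S
Ampicillin: 13 mm is ≥ 13 mm — S
Fosfomycin: 11 mm is in 10–15 mm — intermediate
Colistin 22 mm: in 21–22 mm → I
Minocycline: 25 mm is ≤ 26 mm → R
Ciprofloxacin: 27 mm is in 26–28 mm ⇒ intermediate
Clindamycin (23 mm) ≥ 14 mm — Susceptible
Meropenem (32 mm) ≥ 30 mm ⇒ Susceptible
Amoxicillin-clavulanate: 23 mm is ≥ 22 mm ⇒ S
Susceptible: 6/10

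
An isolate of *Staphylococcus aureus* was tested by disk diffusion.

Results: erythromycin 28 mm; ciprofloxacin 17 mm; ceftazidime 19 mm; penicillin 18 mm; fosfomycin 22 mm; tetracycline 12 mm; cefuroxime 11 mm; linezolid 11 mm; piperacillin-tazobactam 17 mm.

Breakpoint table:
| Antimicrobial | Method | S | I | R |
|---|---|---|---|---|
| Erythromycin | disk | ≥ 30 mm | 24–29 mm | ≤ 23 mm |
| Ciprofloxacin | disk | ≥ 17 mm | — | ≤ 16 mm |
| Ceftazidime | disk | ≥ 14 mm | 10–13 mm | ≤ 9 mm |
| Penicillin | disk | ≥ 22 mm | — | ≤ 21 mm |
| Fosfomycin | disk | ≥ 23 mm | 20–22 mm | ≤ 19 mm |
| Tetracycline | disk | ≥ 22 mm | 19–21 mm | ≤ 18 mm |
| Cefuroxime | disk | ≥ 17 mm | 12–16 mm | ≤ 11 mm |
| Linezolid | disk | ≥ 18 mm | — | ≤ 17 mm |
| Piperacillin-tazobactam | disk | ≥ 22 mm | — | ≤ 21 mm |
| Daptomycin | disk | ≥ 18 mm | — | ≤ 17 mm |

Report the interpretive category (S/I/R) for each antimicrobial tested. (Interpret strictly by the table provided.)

I, S, S, R, I, R, R, R, R

Erythromycin: 28 mm is in 24–29 mm — intermediate
Ciprofloxacin 17 mm: ≥ 17 mm → Susceptible
Ceftazidime (19 mm) ≥ 14 mm — Susceptible
Penicillin (18 mm) ≤ 21 mm → resistant
Fosfomycin (22 mm) in 20–22 mm → intermediate
Tetracycline (12 mm) ≤ 18 mm → R
Cefuroxime 11 mm: ≤ 11 mm ⇒ Resistant
Linezolid 11 mm: ≤ 17 mm — Resistant
Piperacillin-tazobactam: 17 mm is ≤ 21 mm ⇒ Resistant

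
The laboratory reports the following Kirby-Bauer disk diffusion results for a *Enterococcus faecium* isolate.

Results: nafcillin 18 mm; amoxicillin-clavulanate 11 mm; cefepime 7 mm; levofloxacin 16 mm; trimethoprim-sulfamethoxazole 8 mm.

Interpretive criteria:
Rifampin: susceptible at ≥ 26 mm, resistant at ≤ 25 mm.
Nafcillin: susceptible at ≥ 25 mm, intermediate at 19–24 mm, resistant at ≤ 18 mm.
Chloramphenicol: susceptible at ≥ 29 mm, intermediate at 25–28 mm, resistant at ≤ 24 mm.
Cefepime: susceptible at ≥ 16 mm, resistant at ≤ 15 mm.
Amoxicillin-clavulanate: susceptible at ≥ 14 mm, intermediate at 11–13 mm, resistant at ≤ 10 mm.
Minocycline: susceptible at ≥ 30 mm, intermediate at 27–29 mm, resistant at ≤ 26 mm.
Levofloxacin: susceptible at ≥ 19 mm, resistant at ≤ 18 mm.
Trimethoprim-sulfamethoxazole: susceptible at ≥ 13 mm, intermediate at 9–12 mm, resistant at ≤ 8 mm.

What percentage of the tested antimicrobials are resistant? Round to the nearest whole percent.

80%

Nafcillin (18 mm) ≤ 18 mm ⇒ resistant
Amoxicillin-clavulanate: 11 mm is in 11–13 mm → Intermediate
Cefepime (7 mm) ≤ 15 mm → Resistant
Levofloxacin 16 mm: ≤ 18 mm ⇒ R
Trimethoprim-sulfamethoxazole 8 mm: ≤ 8 mm ⇒ Resistant
Resistant: 4/5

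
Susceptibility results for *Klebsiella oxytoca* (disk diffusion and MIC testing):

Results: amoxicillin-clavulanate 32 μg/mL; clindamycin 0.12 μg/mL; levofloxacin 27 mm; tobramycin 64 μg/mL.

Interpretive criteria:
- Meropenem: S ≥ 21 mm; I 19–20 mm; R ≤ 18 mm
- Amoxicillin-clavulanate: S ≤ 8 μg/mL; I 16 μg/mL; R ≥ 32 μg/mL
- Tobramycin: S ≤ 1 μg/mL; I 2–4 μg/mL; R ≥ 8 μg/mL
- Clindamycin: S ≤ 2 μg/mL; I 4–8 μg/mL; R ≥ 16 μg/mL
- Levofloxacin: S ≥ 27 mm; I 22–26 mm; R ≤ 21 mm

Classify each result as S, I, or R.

R, S, S, R

Amoxicillin-clavulanate (32 μg/mL) ≥ 32 μg/mL → Resistant
Clindamycin (0.12 μg/mL) ≤ 2 μg/mL — susceptible
Levofloxacin (27 mm) ≥ 27 mm — Susceptible
Tobramycin: 64 μg/mL is ≥ 8 μg/mL → R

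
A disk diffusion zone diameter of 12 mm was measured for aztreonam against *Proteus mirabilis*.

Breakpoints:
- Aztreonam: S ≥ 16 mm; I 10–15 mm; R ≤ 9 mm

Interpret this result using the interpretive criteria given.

Aztreonam 12 mm: in 10–15 mm → I

I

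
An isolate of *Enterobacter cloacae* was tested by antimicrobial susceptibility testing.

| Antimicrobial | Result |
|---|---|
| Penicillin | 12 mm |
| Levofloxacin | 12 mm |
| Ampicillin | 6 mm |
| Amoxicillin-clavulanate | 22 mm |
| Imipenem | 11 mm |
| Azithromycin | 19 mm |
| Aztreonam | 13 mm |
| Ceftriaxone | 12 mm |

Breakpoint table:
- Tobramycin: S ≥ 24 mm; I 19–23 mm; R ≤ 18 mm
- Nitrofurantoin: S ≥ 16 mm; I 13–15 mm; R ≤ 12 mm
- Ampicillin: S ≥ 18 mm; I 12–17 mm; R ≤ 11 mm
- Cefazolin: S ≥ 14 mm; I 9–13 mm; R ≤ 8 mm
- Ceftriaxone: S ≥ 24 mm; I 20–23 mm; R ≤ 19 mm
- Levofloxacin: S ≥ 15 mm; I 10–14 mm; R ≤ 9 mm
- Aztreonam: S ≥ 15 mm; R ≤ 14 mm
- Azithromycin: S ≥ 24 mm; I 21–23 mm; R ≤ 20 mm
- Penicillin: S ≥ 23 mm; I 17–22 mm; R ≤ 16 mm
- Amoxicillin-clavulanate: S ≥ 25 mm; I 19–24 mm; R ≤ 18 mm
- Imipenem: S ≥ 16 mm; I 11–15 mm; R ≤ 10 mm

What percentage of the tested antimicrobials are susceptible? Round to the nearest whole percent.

0%

Penicillin 12 mm: ≤ 16 mm → resistant
Levofloxacin 12 mm: in 10–14 mm → I
Ampicillin 6 mm: ≤ 11 mm — resistant
Amoxicillin-clavulanate (22 mm) in 19–24 mm ⇒ intermediate
Imipenem (11 mm) in 11–15 mm → intermediate
Azithromycin 19 mm: ≤ 20 mm ⇒ R
Aztreonam 13 mm: ≤ 14 mm ⇒ R
Ceftriaxone 12 mm: ≤ 19 mm ⇒ Resistant
Susceptible: 0/8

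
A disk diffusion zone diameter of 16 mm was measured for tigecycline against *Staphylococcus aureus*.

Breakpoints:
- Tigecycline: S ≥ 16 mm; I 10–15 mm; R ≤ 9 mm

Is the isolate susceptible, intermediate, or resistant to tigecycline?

S

Tigecycline: 16 mm is ≥ 16 mm → Susceptible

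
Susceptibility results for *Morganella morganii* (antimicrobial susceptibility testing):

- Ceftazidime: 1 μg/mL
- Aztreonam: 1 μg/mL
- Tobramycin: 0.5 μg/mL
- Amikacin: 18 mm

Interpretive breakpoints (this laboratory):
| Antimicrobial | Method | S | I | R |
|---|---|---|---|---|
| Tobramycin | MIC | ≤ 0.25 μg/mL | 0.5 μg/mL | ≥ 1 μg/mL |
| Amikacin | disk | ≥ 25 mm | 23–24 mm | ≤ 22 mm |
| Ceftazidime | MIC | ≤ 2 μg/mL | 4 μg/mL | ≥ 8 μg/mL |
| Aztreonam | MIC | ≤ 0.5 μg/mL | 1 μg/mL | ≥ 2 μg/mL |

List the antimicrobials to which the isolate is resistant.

amikacin

Ceftazidime: 1 μg/mL is ≤ 2 μg/mL ⇒ susceptible
Aztreonam 1 μg/mL: = 1 μg/mL → intermediate
Tobramycin: 0.5 μg/mL is = 0.5 μg/mL — intermediate
Amikacin (18 mm) ≤ 22 mm — resistant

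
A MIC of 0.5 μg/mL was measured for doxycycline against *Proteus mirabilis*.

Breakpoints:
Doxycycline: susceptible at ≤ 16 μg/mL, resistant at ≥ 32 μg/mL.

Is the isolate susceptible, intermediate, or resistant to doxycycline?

S

Doxycycline: 0.5 μg/mL is ≤ 16 μg/mL ⇒ S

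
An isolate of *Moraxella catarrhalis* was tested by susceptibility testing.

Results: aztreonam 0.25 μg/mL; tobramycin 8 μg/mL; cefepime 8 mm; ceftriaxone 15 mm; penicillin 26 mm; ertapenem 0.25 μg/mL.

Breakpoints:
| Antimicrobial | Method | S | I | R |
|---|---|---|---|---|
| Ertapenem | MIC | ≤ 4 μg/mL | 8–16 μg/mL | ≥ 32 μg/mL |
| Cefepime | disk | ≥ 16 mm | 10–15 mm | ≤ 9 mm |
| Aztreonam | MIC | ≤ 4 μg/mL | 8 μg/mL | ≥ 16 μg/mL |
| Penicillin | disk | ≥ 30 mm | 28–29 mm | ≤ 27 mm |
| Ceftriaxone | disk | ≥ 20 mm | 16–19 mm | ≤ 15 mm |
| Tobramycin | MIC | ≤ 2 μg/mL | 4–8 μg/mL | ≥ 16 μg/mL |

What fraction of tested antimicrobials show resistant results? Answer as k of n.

3 of 6

Aztreonam 0.25 μg/mL: ≤ 4 μg/mL → susceptible
Tobramycin: 8 μg/mL is in 4–8 μg/mL → intermediate
Cefepime (8 mm) ≤ 9 mm — Resistant
Ceftriaxone: 15 mm is ≤ 15 mm → resistant
Penicillin: 26 mm is ≤ 27 mm → Resistant
Ertapenem (0.25 μg/mL) ≤ 4 μg/mL — Susceptible
Resistant: 3/6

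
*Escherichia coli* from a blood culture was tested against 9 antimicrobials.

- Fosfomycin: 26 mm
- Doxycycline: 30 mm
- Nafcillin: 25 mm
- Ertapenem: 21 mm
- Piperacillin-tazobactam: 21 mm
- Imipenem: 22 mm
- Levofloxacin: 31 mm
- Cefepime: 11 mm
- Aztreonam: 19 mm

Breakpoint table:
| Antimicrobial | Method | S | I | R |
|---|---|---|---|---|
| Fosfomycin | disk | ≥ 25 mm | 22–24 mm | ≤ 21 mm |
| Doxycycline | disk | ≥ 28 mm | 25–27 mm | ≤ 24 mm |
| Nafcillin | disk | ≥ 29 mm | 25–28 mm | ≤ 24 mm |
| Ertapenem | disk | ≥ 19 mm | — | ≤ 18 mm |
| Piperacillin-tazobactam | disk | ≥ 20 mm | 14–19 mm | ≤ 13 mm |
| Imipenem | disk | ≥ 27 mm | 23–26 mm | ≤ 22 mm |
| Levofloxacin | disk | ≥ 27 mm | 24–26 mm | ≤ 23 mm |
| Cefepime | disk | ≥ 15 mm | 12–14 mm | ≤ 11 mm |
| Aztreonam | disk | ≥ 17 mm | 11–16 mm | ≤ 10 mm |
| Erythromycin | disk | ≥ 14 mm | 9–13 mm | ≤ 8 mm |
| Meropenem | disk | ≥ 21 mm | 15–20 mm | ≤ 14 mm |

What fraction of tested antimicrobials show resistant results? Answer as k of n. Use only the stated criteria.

2 of 9

Fosfomycin (26 mm) ≥ 25 mm — susceptible
Doxycycline (30 mm) ≥ 28 mm — susceptible
Nafcillin 25 mm: in 25–28 mm ⇒ Intermediate
Ertapenem 21 mm: ≥ 19 mm ⇒ S
Piperacillin-tazobactam 21 mm: ≥ 20 mm ⇒ S
Imipenem (22 mm) ≤ 22 mm — Resistant
Levofloxacin (31 mm) ≥ 27 mm ⇒ Susceptible
Cefepime: 11 mm is ≤ 11 mm — R
Aztreonam 19 mm: ≥ 17 mm → S
Resistant: 2/9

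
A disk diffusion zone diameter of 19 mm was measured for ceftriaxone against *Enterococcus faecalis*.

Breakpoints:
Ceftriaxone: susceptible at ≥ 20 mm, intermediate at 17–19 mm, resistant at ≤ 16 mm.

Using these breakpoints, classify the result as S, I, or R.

Ceftriaxone 19 mm: in 17–19 mm — intermediate

I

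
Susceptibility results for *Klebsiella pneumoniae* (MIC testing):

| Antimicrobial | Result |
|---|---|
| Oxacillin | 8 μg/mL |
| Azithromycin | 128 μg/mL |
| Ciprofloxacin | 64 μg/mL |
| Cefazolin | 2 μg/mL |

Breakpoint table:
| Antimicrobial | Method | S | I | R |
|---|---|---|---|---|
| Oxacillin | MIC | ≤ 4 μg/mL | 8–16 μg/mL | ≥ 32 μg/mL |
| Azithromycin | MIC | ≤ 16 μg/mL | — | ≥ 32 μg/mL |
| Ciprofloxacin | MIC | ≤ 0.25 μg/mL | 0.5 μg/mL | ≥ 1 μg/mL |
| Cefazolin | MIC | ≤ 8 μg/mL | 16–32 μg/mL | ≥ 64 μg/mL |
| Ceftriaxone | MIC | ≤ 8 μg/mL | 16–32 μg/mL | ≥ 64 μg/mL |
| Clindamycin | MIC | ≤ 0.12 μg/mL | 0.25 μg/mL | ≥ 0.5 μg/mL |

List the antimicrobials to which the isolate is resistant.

azithromycin, ciprofloxacin

Oxacillin: 8 μg/mL is in 8–16 μg/mL — I
Azithromycin: 128 μg/mL is ≥ 32 μg/mL — Resistant
Ciprofloxacin (64 μg/mL) ≥ 1 μg/mL — resistant
Cefazolin 2 μg/mL: ≤ 8 μg/mL — susceptible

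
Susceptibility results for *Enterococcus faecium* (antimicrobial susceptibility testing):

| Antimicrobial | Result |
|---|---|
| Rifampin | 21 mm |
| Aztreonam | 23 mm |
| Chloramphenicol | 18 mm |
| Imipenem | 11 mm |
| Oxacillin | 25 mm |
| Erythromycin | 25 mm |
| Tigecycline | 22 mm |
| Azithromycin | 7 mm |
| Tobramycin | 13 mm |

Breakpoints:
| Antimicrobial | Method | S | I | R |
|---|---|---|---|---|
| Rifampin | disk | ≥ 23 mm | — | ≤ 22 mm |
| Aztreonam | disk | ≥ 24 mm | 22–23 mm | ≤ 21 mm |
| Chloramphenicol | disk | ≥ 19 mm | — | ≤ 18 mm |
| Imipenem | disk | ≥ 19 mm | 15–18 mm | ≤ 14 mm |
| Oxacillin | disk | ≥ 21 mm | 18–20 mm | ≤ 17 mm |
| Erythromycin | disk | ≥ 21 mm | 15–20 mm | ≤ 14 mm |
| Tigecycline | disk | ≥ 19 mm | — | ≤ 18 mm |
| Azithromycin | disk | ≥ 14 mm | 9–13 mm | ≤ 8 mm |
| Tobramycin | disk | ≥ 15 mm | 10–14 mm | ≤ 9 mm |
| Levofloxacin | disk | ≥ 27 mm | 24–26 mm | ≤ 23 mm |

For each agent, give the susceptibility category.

R, I, R, R, S, S, S, R, I

Rifampin (21 mm) ≤ 22 mm — resistant
Aztreonam 23 mm: in 22–23 mm ⇒ intermediate
Chloramphenicol: 18 mm is ≤ 18 mm ⇒ resistant
Imipenem (11 mm) ≤ 14 mm → resistant
Oxacillin: 25 mm is ≥ 21 mm → S
Erythromycin (25 mm) ≥ 21 mm ⇒ Susceptible
Tigecycline 22 mm: ≥ 19 mm → Susceptible
Azithromycin (7 mm) ≤ 8 mm ⇒ Resistant
Tobramycin: 13 mm is in 10–14 mm ⇒ I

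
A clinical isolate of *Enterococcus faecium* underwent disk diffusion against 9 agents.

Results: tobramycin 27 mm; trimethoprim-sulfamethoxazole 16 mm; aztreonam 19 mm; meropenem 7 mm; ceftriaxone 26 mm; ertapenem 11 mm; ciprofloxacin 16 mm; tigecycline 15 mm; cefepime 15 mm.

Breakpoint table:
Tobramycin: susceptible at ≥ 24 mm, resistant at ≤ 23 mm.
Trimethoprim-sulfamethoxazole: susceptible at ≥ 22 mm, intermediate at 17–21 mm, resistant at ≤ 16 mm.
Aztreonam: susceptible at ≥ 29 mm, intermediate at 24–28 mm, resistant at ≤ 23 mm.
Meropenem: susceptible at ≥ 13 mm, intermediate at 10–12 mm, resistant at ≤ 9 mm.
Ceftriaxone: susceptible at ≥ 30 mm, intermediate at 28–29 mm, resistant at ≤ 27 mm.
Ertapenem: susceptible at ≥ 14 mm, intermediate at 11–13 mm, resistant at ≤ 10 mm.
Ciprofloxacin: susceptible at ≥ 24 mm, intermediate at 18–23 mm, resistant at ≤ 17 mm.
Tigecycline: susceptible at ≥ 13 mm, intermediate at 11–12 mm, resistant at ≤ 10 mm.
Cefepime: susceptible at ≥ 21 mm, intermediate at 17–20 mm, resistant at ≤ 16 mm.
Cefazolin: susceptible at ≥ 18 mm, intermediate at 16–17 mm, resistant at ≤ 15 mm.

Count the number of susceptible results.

Tobramycin 27 mm: ≥ 24 mm → S
Trimethoprim-sulfamethoxazole: 16 mm is ≤ 16 mm ⇒ resistant
Aztreonam (19 mm) ≤ 23 mm — Resistant
Meropenem: 7 mm is ≤ 9 mm → resistant
Ceftriaxone (26 mm) ≤ 27 mm ⇒ Resistant
Ertapenem: 11 mm is in 11–13 mm — Intermediate
Ciprofloxacin (16 mm) ≤ 17 mm ⇒ resistant
Tigecycline (15 mm) ≥ 13 mm — Susceptible
Cefepime (15 mm) ≤ 16 mm — Resistant
Susceptible: 2

2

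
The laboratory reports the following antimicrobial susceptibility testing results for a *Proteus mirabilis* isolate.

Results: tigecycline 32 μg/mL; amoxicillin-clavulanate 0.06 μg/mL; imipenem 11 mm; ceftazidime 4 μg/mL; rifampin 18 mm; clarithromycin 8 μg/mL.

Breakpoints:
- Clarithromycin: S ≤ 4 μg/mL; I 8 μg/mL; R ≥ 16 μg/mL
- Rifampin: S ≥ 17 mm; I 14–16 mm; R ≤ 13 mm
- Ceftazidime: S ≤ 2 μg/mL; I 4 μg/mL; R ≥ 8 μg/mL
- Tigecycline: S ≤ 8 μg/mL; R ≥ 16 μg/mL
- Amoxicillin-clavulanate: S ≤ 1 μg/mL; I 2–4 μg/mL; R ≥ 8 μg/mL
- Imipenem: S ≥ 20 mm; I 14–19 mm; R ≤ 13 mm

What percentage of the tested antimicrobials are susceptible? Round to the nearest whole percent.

Tigecycline: 32 μg/mL is ≥ 16 μg/mL ⇒ resistant
Amoxicillin-clavulanate (0.06 μg/mL) ≤ 1 μg/mL → susceptible
Imipenem (11 mm) ≤ 13 mm — resistant
Ceftazidime: 4 μg/mL is = 4 μg/mL — I
Rifampin: 18 mm is ≥ 17 mm → Susceptible
Clarithromycin: 8 μg/mL is = 8 μg/mL → intermediate
Susceptible: 2/6

33%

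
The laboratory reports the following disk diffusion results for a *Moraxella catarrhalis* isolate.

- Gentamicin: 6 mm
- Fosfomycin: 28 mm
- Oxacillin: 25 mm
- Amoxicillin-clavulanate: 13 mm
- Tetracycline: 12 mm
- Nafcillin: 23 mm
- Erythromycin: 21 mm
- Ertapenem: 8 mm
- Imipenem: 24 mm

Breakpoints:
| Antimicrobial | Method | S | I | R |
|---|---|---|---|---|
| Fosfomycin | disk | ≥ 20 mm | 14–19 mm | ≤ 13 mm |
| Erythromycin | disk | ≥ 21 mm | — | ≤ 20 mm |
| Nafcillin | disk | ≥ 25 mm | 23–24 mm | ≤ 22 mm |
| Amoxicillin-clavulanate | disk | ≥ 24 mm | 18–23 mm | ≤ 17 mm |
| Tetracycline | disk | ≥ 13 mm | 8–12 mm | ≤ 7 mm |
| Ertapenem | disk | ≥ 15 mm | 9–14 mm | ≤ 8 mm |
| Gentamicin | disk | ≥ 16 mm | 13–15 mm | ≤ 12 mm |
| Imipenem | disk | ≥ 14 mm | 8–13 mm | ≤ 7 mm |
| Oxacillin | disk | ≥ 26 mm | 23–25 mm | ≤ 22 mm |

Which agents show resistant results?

Gentamicin: 6 mm is ≤ 12 mm ⇒ R
Fosfomycin (28 mm) ≥ 20 mm ⇒ Susceptible
Oxacillin: 25 mm is in 23–25 mm ⇒ I
Amoxicillin-clavulanate (13 mm) ≤ 17 mm ⇒ Resistant
Tetracycline (12 mm) in 8–12 mm ⇒ intermediate
Nafcillin: 23 mm is in 23–24 mm → I
Erythromycin 21 mm: ≥ 21 mm ⇒ susceptible
Ertapenem: 8 mm is ≤ 8 mm — R
Imipenem (24 mm) ≥ 14 mm — Susceptible

gentamicin, amoxicillin-clavulanate, ertapenem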